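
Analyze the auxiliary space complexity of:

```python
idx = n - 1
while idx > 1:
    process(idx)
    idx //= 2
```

Space complexity: O(1).
Only a constant amount of auxiliary storage is used; nothing grows with n.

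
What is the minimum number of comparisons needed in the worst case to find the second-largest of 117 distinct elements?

Lower bound: finding the max needs 117-1 comparisons. By the adversary weight-doubling argument, the max must personally win >= ceil(log_2(117)) = 7 comparisons; the 2nd-largest is among those 7 losers, needing 7-1 more comparisons. Total >= 117-1 + 7-1 = 122. A balanced knockout tournament achieves this.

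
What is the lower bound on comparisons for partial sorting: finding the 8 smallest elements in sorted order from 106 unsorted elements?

Finding 8 smallest of 106 in sorted order: Omega(106) to identify the 8 smallest, plus Omega(8 log 8) to sort them. Total: Omega(n + k log k).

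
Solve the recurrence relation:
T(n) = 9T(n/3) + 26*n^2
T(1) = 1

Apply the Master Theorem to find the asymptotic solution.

a=9, b=3, f(n)=26*n^2. log_3(9) = 2. Case 2: T(n) = O(n^2 log n).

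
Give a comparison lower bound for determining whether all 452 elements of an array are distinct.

In the algebraic decision-tree model, the YES region for element distinctness on 452 elements has 452! connected components (one per ordering). Ben-Or's theorem then gives a lower bound of Omega(log(n!)) = Omega(n log n).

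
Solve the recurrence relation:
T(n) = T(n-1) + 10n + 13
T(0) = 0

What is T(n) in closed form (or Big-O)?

Dominant term in sum is 10*sum(i, i=1..n) = 10*n*(n+1)/2 = O(n^2).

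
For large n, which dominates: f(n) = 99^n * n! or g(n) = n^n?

f(n) = 99^n * n! grows faster: by Stirling n! ~ sqrt(2 pi n)(n/e)^n, so 99^n n! / n^n ~ (99/e)^n sqrt(2 pi n) -> infinity since 99/e > 1.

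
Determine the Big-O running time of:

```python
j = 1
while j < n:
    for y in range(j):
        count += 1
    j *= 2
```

Time complexity: O(n).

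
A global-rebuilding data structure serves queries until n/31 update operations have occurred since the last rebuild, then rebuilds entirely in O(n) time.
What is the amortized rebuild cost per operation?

The O(n) rebuild is triggered by n/31 operations, so each contributes O(n)/(n/31) = O(31) = O(1) to the rebuild cost.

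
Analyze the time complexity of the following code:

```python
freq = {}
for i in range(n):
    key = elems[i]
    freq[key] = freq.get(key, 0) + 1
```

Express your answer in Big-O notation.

Time complexity: O(n).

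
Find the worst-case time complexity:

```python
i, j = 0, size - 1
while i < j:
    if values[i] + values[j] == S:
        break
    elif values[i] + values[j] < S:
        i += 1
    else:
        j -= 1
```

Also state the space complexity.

Time complexity: O(n).
Space complexity: O(1).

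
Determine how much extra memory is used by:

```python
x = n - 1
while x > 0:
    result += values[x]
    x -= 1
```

Space complexity: O(1).
Only a constant amount of auxiliary storage is used; nothing grows with n.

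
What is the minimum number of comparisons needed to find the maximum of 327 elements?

Finding the maximum requires 326 comparisons. Each comparison eliminates exactly one candidate. With 327 candidates, we need 326 eliminations.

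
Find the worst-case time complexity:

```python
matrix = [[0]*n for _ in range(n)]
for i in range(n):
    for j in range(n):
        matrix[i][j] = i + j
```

Time complexity: O(n^2).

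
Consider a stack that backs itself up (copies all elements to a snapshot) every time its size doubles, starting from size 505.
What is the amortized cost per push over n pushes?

Backups occur at sizes 505, 1010, 2020, ..., copying 505 + 1010 + 2020 + ... <= 2n elements total (geometric series). Spread over n pushes, the amortized backup cost is O(1) per push.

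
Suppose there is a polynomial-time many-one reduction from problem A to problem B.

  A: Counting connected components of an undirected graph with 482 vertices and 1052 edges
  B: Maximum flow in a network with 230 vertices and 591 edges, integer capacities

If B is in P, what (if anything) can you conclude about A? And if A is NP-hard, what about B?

A poly-time reduction A <=_p B means any A-instance can be transformed to a B-instance in poly time.
If B is in P: compose the reduction with B's poly-time algorithm to solve A in poly time, so A is in P.
If A is NP-hard: every NP problem reduces to A, which reduces to B; composing reductions, every NP problem reduces to B, so B is NP-hard.
(Here in fact A is P and B is P.)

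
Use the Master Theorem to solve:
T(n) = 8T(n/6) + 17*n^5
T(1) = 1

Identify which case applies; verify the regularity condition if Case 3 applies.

a=8, b=6, f(n)=17*n^5.
log_6(8) = 1.161 < 5.
f(n) = Omega(n^(1.161+epsilon)) for some epsilon > 0, so Case 3 is the candidate.
Regularity: a*f(n/b) = 8*17*(n/6)^5 = (8/7776)*17*n^5 <= c*f(n) with c = 8/7776 < 1. Satisfied.
Case 3: T(n) = Theta(n^5).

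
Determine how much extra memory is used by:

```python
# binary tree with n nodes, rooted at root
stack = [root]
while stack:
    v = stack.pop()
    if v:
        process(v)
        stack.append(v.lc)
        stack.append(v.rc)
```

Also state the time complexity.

Space complexity: O(n).
Auxiliary storage grows linearly with the input size n in the worst case.
Time complexity: O(n).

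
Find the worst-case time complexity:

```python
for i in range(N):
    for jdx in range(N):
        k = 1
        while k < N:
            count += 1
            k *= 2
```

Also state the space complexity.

Time complexity: O(n^2 log n).
Space complexity: O(1).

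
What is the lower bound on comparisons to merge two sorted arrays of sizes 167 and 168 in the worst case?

Adversary: with |167 - 168| <= 1 the inputs can be fully interleaved so that every adjacent pair in the merged output comes from different arrays. Then each of the 334 adjacent pairs must be directly compared, or the algorithm cannot determine their relative order. Standard merge meets this bound.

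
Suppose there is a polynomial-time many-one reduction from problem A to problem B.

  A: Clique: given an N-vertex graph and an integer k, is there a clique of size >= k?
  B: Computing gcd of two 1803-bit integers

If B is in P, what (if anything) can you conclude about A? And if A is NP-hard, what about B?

A poly-time reduction A <=_p B means any A-instance can be transformed to a B-instance in poly time.
If B is in P: compose the reduction with B's poly-time algorithm to solve A in poly time, so A is in P.
If A is NP-hard: every NP problem reduces to A, which reduces to B; composing reductions, every NP problem reduces to B, so B is NP-hard.
(Here in fact A is NP-complete and B is in P, so no such reduction is known -- its existence would imply P = NP; the analysis concerns only what the assumed reduction would or would not let you conclude.)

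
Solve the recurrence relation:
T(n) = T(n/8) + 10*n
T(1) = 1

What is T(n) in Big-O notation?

Geometric series: 10*n*(1 + 1/8 + 1/8^2 + ...) = O(n). T(n) = O(n).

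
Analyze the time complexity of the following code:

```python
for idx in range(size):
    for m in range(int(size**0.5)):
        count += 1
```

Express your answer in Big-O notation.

Time complexity: O(n * sqrt(n)).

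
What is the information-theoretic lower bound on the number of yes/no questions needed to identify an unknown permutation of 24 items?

There are 24! = 620448401733239439360000 permutations. Each yes/no question gives at most 1 bit, so at least ceil(log_2(620448401733239439360000)) = 80 questions are needed.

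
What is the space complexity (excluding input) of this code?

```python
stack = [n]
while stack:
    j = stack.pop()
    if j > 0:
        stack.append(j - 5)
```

Space complexity: O(1).
Only a constant amount of auxiliary storage is used; nothing grows with n.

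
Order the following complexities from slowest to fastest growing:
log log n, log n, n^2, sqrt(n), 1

Ordered by growth rate: 1 < log log n < log n < sqrt(n) < n^2.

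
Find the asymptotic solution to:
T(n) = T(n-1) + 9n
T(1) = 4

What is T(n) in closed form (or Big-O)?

Unrolling: T(n) = 4 + 9*(2 + 3 + ... + n) = 4 + 9*(n(n+1)/2 - 1) = O(n^2).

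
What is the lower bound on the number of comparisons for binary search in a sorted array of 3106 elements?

With 3106 possible positions, we need at least ceil(log_2(3106)) = 12 comparisons. Each comparison splits the remaining candidates by at most half.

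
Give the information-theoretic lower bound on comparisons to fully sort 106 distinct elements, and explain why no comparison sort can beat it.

A comparison sort is a binary decision tree whose leaves are the 106! = 114628056373470835453434738414834942870388487424139673389282723476762012382449946252660360871841673476016298287096435143747350528228224302506311680000000000000000000000000 possible output permutations. A binary tree with L leaves has height >= ceil(log_2(L)). So any comparison sort needs >= ceil(log_2(106!)) = 565 comparisons in the worst case.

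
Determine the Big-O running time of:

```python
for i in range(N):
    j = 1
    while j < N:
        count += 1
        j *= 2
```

Time complexity: O(n log n).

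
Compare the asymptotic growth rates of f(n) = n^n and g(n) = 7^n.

f(n) = n^n grows faster: n^n / 7^n = (n/7)^n -> infinity once n > 7.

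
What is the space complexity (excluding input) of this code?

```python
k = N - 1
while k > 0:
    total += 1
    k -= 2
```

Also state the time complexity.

Space complexity: O(1).
Only a constant amount of auxiliary storage is used; nothing grows with n.
Time complexity: O(n).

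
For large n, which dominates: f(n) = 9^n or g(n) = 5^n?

f(n) = 9^n grows faster: (9/5)^n -> infinity since 9/5 > 1.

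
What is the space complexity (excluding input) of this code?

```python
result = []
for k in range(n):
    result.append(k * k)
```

Space complexity: O(n).
Auxiliary storage grows linearly with the input size n in the worst case.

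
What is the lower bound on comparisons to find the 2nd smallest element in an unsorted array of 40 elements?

Finding the 2nd smallest of 40 elements requires Omega(n) comparisons. Every element must participate in at least one comparison; otherwise it could be the 2nd smallest.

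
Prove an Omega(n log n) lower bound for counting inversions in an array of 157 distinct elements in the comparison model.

Decision-tree argument: at any leaf, the comparisons made (with transitivity) must totally order all 157 elements -- otherwise some pair (i,j) is unordered, and an adversary can present two inputs agreeing on every comparison made but with that pair flipped, changing the inversion count by 1, so the leaf's output is wrong on one of them. Hence the tree has >= 157! leaves and height >= log_2(157!) = Omega(n log n). Modified merge sort achieves O(n log n).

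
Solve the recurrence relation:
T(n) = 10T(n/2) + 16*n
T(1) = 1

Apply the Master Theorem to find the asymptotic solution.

a=10, b=2, f(n)=16*n. log_2(10) = 3.322. Case 1 of Master Theorem: T(n) = O(n^3.322).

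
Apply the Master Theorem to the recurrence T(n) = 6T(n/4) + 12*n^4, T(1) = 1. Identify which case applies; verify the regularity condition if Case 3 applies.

a=6, b=4, f(n)=12*n^4.
log_4(6) = 1.292 < 4.
f(n) = Omega(n^(1.292+epsilon)) for some epsilon > 0, so Case 3 is the candidate.
Regularity: a*f(n/b) = 6*12*(n/4)^4 = (6/256)*12*n^4 <= c*f(n) with c = 6/256 < 1. Satisfied.
Case 3: T(n) = Theta(n^4).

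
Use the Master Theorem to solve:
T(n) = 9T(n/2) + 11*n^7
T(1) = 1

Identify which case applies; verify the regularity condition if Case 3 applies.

a=9, b=2, f(n)=11*n^7.
log_2(9) = 3.17 < 7.
f(n) = Omega(n^(3.17+epsilon)) for some epsilon > 0, so Case 3 is the candidate.
Regularity: a*f(n/b) = 9*11*(n/2)^7 = (9/128)*11*n^7 <= c*f(n) with c = 9/128 < 1. Satisfied.
Case 3: T(n) = Theta(n^7).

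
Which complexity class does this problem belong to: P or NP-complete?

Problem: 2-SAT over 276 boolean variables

This problem is in P: 2-SAT is solvable in linear time via implication-graph SCCs.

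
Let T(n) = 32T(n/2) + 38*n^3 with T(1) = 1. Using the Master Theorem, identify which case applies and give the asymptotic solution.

a=32, b=2, f(n)=38*n^3.
log_2(32) = 5 > 3.
Since f(n) = O(n^3) is polynomially smaller than n^5, Case 1 applies.
T(n) = Theta(n^5).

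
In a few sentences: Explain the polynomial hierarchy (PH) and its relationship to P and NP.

The polynomial hierarchy is a tower of complexity classes: Sigma_0^P = Pi_0^P = P, Sigma_1^P = NP, Pi_1^P = co-NP, and Sigma_{k+1}^P = NP^{Sigma_k^P}. PH is contained in PSPACE. If any level collapses (Sigma_k = Pi_k), the entire hierarchy collapses to that level.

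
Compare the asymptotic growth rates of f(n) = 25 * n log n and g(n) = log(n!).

f(n) = 25 * n log n and g(n) = log(n!) are Theta of each other: Stirling: log(n!) = n log n - n + O(log n) = Theta(n log n); the constant 25 doesn't change the Theta class.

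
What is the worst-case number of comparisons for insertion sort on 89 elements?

Insertion sort on reverse-sorted input: 1 + 2 + ... + (89-1) = 3916 comparisons.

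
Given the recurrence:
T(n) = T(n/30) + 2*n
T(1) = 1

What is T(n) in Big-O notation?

Geometric series: 2*n*(1 + 1/30 + 1/30^2 + ...) = O(n). T(n) = O(n).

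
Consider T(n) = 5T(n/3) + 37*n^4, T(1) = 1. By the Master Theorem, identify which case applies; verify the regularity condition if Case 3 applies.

a=5, b=3, f(n)=37*n^4.
log_3(5) = 1.465 < 4.
f(n) = Omega(n^(1.465+epsilon)) for some epsilon > 0, so Case 3 is the candidate.
Regularity: a*f(n/b) = 5*37*(n/3)^4 = (5/81)*37*n^4 <= c*f(n) with c = 5/81 < 1. Satisfied.
Case 3: T(n) = Theta(n^4).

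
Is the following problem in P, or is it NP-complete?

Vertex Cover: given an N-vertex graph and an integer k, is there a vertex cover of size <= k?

This problem is NP-complete: one of Karp's 21 NP-complete problems (with k part of the input; for any fixed constant k it is in P).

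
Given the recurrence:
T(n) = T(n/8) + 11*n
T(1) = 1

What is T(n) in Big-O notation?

Geometric series: 11*n*(1 + 1/8 + 1/8^2 + ...) = O(n). T(n) = O(n).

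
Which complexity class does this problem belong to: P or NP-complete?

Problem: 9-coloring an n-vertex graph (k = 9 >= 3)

This problem is NP-complete: graph k-coloring for k>=3 is NP-complete by reduction from 3-SAT.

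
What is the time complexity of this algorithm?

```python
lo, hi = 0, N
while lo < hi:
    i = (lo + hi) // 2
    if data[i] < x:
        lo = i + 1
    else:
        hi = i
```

Time complexity: O(log n).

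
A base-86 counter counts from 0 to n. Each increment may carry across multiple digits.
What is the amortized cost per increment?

Digit at position i changes every 86^i increments. Total digit changes over n increments: n * 86/(86-1) = O(n). Amortized: O(1).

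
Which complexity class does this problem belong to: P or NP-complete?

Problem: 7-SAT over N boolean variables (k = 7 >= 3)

This problem is NP-complete: 3-SAT is NP-complete (Cook-Levin); k-SAT for k>=3 reduces from 3-SAT.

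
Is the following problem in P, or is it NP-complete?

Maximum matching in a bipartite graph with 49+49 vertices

This problem is in P: Hopcroft-Karp runs in O(E sqrt(V)).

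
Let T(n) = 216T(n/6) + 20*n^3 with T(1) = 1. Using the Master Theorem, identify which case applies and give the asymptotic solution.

a=216, b=6, f(n)=20*n^3.
log_6(216) = 3, so n^(log_b(a)) = n^3.
f(n) = Theta(n^3), so Case 2 applies.
T(n) = Theta(n^3 log n).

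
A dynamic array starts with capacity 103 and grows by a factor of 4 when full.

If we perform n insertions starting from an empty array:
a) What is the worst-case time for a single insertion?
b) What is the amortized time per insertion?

(a) Worst-case single insertion: O(n) -- when the array is full at capacity c, the resize copies all c elements, and c can be Theta(n).
(b) Resizes happen at sizes 103, 412, 1648, ... Total copy cost for n insertions: 103 + 412 + ... = O(n) (geometric series with ratio 1/4). Amortized cost per insertion: O(n)/n = O(1).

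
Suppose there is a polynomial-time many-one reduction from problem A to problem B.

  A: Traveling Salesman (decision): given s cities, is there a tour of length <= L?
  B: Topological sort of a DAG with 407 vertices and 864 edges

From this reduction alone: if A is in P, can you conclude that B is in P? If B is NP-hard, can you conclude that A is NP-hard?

A poly-time reduction A <=_p B transfers tractability DOWN (B easy => A easy) and hardness UP (A hard => B hard), not the reverse.
From A in P, the reduction alone does NOT give B in P: any problem in P trivially reduces to SAT, yet SAT is not known to be in P.
From B NP-hard, the reduction alone does NOT give A NP-hard: again, easy problems reduce to hard ones.
(Here in fact A is NP-complete and B is in P, so no such reduction is known -- its existence would imply P = NP; the analysis concerns only what the assumed reduction would or would not let you conclude.)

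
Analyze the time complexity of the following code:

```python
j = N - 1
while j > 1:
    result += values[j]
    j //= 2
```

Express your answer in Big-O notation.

Time complexity: O(log n).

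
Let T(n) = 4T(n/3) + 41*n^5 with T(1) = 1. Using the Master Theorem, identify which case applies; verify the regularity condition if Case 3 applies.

a=4, b=3, f(n)=41*n^5.
log_3(4) = 1.262 < 5.
f(n) = Omega(n^(1.262+epsilon)) for some epsilon > 0, so Case 3 is the candidate.
Regularity: a*f(n/b) = 4*41*(n/3)^5 = (4/243)*41*n^5 <= c*f(n) with c = 4/243 < 1. Satisfied.
Case 3: T(n) = Theta(n^5).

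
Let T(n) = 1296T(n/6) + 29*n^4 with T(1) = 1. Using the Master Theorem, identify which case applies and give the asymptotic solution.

a=1296, b=6, f(n)=29*n^4.
log_6(1296) = 4, so n^(log_b(a)) = n^4.
f(n) = Theta(n^4), so Case 2 applies.
T(n) = Theta(n^4 log n).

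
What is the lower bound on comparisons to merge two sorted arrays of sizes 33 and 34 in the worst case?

Adversary: with |33 - 34| <= 1 the inputs can be fully interleaved so that every adjacent pair in the merged output comes from different arrays. Then each of the 66 adjacent pairs must be directly compared, or the algorithm cannot determine their relative order. Standard merge meets this bound.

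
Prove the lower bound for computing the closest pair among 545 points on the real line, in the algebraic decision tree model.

Reduction from element distinctness: given 545 reals, the closest-pair distance is 0 iff two are equal. Element distinctness has an Omega(n log n) lower bound in the algebraic decision tree model (Ben-Or). Therefore closest pair on a line also requires Omega(n log n). Sorting then a linear scan achieves this.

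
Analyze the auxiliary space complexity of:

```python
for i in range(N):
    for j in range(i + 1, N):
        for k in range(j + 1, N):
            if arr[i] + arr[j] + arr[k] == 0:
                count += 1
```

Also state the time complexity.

Space complexity: O(1).
Only a constant amount of auxiliary storage is used; nothing grows with n.
Time complexity: O(n^3).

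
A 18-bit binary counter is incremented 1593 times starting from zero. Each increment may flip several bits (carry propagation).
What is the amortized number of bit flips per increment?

Bit i flips on every 2^i-th increment, so over 1593 increments bit i flips floor(1593/2^i) times. Summing over i: total flips < 2 * 1593. Amortized: < 2 = O(1) per increment.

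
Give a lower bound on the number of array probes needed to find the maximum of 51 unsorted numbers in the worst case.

Adversary: any unprobed cell could hold a value larger than everything seen so far. If fewer than 51 cells are probed, the adversary places the max in an unprobed cell. So all 51 cells must be examined; together with 51-1 comparisons this is tight.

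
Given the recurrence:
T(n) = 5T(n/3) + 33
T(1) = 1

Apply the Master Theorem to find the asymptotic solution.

a=5, b=3, f(n)=33. log_3(5) = 1.465. Case 1 of Master Theorem: T(n) = O(n^1.465).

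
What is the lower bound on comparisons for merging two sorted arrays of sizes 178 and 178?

Adversary argument: with sizes 178 and 178 (differing by at most 1), interleave the two arrays so that every consecutive pair in the output comes from different inputs. Then each of the 355 adjacent output pairs must be directly compared, or the algorithm cannot determine their relative order. So 355 comparisons are necessary; standard merge achieves this.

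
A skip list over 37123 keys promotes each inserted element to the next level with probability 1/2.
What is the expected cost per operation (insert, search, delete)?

Expected number of levels is O(log_2(37123)) = O(log n). A search visits O(1) expected nodes per level over O(log n) levels. Insert/delete are a search plus O(1) pointer updates per level. Expected O(log n) per operation.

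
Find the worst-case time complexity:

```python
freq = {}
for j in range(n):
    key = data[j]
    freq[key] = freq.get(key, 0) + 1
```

Time complexity: O(n).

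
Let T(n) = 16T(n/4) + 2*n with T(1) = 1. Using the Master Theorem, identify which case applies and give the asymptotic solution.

a=16, b=4, f(n)=2*n.
log_4(16) = 2 > 1.
Since f(n) = O(n^1) is polynomially smaller than n^2, Case 1 applies.
T(n) = Theta(n^2).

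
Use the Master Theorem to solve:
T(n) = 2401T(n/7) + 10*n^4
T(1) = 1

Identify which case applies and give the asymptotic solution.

a=2401, b=7, f(n)=10*n^4.
log_7(2401) = 4, so n^(log_b(a)) = n^4.
f(n) = Theta(n^4), so Case 2 applies.
T(n) = Theta(n^4 log n).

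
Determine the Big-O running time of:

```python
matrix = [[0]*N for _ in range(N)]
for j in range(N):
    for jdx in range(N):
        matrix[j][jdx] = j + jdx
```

Time complexity: O(n^2).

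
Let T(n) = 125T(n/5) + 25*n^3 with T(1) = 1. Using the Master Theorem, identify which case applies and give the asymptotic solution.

a=125, b=5, f(n)=25*n^3.
log_5(125) = 3, so n^(log_b(a)) = n^3.
f(n) = Theta(n^3), so Case 2 applies.
T(n) = Theta(n^3 log n).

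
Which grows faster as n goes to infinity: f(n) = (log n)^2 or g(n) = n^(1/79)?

g(n) = n^(1/79) grows faster: any positive power of n dominates any polylog.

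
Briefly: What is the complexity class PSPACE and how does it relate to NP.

PSPACE is the class of problems solvable with polynomial space. NP is a subset of PSPACE (a poly-space machine can enumerate all certificates). PSPACE-complete problems include QBF (quantified Boolean formulas) and generalized games. It is unknown whether NP = PSPACE.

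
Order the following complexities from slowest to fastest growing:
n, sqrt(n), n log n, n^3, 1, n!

Ordered by growth rate: 1 < sqrt(n) < n < n log n < n^3 < n!.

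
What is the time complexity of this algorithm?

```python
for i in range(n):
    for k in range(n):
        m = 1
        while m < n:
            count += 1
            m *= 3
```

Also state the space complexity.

Time complexity: O(n^2 log n).
Space complexity: O(1).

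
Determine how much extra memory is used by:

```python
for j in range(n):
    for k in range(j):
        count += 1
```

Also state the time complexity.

Space complexity: O(1).
Only a constant amount of auxiliary storage is used; nothing grows with n.
Time complexity: O(n^2).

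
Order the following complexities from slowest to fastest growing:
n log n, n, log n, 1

Ordered by growth rate: 1 < log n < n < n log n.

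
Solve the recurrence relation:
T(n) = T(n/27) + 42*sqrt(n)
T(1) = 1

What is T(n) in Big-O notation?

Each level contributes sqrt(n/27^k). Geometric series with ratio 1/sqrt(27) < 1 sums to O(sqrt(n)).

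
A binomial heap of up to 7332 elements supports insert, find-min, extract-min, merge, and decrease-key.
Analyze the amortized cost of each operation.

A binomial heap with n <= 7332 elements has at most floor(log_2 7332) + 1 = 13 trees. Using potential Phi = number of trees: Insert adds one tree, but cascading merges reduce count -- amortized O(1). Find-min reads the cached minimum pointer: O(1). Extract-min creates O(log n) new trees: O(log n). Merge combines tree lists: O(log n). Decrease-key sifts the element up its tree of height <= log n: O(log n).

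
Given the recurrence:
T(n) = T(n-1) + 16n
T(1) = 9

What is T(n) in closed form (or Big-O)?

Unrolling: T(n) = 9 + 16*(2 + 3 + ... + n) = 9 + 16*(n(n+1)/2 - 1) = O(n^2).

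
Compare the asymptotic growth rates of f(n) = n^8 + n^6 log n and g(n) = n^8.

f(n) = n^8 + n^6 log n and g(n) = n^8 are Theta of each other: the lower-order n^6 log n term is o(n^8); both are Theta(n^8).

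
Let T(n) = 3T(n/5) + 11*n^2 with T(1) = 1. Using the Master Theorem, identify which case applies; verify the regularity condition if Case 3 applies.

a=3, b=5, f(n)=11*n^2.
log_5(3) = 0.6826 < 2.
f(n) = Omega(n^(0.6826+epsilon)) for some epsilon > 0, so Case 3 is the candidate.
Regularity: a*f(n/b) = 3*11*(n/5)^2 = (3/25)*11*n^2 <= c*f(n) with c = 3/25 < 1. Satisfied.
Case 3: T(n) = Theta(n^2).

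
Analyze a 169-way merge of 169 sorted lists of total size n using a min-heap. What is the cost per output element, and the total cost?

Maintain a min-heap of size 169 holding the current head of each list. Each output step does one extract-min (O(log 169)) and one insert of that list's next element (O(log 169)). Each of the n elements passes through the heap exactly once, so the total cost is O(n log 169), i.e. O(log 169) per output element.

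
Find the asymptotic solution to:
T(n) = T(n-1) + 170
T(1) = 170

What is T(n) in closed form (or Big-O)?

Unrolling: T(n) = T(n-1) + 170 = T(n-2) + 2*170 = ... = T(1) + (n-1)*170 = 170 + (n-1)*170 = 170n.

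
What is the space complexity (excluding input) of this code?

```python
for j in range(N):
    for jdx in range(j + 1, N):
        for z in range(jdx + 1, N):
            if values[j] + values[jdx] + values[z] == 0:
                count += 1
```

Space complexity: O(1).
Only a constant amount of auxiliary storage is used; nothing grows with n.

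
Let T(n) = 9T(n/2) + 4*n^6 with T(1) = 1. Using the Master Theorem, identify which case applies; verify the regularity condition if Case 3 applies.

a=9, b=2, f(n)=4*n^6.
log_2(9) = 3.17 < 6.
f(n) = Omega(n^(3.17+epsilon)) for some epsilon > 0, so Case 3 is the candidate.
Regularity: a*f(n/b) = 9*4*(n/2)^6 = (9/64)*4*n^6 <= c*f(n) with c = 9/64 < 1. Satisfied.
Case 3: T(n) = Theta(n^6).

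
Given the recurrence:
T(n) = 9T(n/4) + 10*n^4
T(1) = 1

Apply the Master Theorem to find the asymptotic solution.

a=9, b=4, f(n)=10*n^4. log_4(9) = 1.585 < 4. Case 3: T(n) = O(n^4).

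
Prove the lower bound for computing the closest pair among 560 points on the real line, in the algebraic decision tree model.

Reduction from element distinctness: given 560 reals, the closest-pair distance is 0 iff two are equal. Element distinctness has an Omega(n log n) lower bound in the algebraic decision tree model (Ben-Or). Therefore closest pair on a line also requires Omega(n log n). Sorting then a linear scan achieves this.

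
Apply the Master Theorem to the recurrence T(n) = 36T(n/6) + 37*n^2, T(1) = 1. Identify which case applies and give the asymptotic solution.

a=36, b=6, f(n)=37*n^2.
log_6(36) = 2, so n^(log_b(a)) = n^2.
f(n) = Theta(n^2), so Case 2 applies.
T(n) = Theta(n^2 log n).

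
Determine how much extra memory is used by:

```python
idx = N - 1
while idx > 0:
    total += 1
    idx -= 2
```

Space complexity: O(1).
Only a constant amount of auxiliary storage is used; nothing grows with n.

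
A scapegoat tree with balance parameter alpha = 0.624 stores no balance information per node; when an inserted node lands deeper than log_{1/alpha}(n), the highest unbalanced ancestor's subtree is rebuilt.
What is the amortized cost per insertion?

Search/insert path is O(log n). A rebuild of a subtree of size s costs O(s), but with alpha = 0.624 at least Omega(s) insertions must have occurred in that subtree since its last rebuild. Charging O(1) of the rebuild to each such insertion gives O(log n) amortized.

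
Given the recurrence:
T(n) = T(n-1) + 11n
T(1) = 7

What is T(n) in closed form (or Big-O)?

Unrolling: T(n) = 7 + 11*(2 + 3 + ... + n) = 7 + 11*(n(n+1)/2 - 1) = O(n^2).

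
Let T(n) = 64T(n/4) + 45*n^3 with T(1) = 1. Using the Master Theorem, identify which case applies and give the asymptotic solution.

a=64, b=4, f(n)=45*n^3.
log_4(64) = 3, so n^(log_b(a)) = n^3.
f(n) = Theta(n^3), so Case 2 applies.
T(n) = Theta(n^3 log n).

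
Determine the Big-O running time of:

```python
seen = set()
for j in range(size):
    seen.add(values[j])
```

Time complexity: O(n).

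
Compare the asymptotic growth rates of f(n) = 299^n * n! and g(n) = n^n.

f(n) = 299^n * n! grows faster: by Stirling n! ~ sqrt(2 pi n)(n/e)^n, so 299^n n! / n^n ~ (299/e)^n sqrt(2 pi n) -> infinity since 299/e > 1.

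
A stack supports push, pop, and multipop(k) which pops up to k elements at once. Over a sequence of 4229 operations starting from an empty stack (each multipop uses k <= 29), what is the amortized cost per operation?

Each element is pushed exactly once and popped at most once (whether by pop or as part of a multipop). So the total number of individual pops over the whole sequence is at most the number of pushes, which is at most 4229. Total work <= 2 * 4229, hence O(1) amortized per operation.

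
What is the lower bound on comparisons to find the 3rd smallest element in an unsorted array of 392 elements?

Finding the 3rd smallest of 392 elements requires Omega(n) comparisons. Every element must participate in at least one comparison; otherwise it could be the 3rd smallest.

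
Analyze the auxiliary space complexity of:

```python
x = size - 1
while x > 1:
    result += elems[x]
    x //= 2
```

Space complexity: O(1).
Only a constant amount of auxiliary storage is used; nothing grows with n.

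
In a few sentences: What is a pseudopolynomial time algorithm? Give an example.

A pseudopolynomial algorithm runs in time polynomial in the numeric value of the input, but exponential in the input length. The dynamic programming solution for Subset Sum runs in O(n*W) where W is the target sum. This is pseudopolynomial because W can be exponential in the number of bits to represent it.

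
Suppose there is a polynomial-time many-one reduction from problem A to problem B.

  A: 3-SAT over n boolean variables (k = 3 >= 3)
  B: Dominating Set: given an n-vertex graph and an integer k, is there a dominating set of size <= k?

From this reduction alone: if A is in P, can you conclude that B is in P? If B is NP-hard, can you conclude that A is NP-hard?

A poly-time reduction A <=_p B transfers tractability DOWN (B easy => A easy) and hardness UP (A hard => B hard), not the reverse.
From A in P, the reduction alone does NOT give B in P: any problem in P trivially reduces to SAT, yet SAT is not known to be in P.
From B NP-hard, the reduction alone does NOT give A NP-hard: again, easy problems reduce to hard ones.
(Here in fact A is NP-complete and B is NP-complete.)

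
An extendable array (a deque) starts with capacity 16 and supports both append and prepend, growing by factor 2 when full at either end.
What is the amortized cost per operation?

Growth at either end copies all elements; capacities form a geometric sequence with ratio 2, so total copy cost over n operations is O(n) (two geometric series). Amortized O(1).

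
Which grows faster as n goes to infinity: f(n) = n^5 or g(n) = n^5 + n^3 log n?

f(n) = n^5 and g(n) = n^5 + n^3 log n are Theta of each other: the lower-order n^3 log n term is o(n^5); both are Theta(n^5).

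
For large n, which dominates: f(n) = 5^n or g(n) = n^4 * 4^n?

f(n) = 5^n grows faster: 5^n / (n^4 4^n) = (5/4)^n / n^4 -> infinity since 5/4 > 1.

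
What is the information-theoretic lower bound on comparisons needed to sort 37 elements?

There are 37! = 13763753091226345046315979581580902400000000 possible orderings. Each comparison gives 1 bit. We need at least ceil(log_2(13763753091226345046315979581580902400000000)) = 144 comparisons.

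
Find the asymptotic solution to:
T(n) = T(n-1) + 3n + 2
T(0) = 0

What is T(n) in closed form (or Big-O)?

Dominant term in sum is 3*sum(i, i=1..n) = 3*n*(n+1)/2 = O(n^2).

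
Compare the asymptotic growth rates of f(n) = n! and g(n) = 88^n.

f(n) = n! grows faster: n!/88^n -> infinity by Stirling.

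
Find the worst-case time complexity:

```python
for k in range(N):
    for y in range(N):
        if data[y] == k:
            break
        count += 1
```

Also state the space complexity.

Time complexity: O(n^2).
Space complexity: O(1).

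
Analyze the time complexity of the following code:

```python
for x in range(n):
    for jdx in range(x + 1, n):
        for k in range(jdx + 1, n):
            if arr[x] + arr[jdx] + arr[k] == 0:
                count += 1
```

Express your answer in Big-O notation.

Time complexity: O(n^3).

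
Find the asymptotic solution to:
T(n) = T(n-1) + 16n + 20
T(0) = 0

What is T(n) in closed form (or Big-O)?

Dominant term in sum is 16*sum(i, i=1..n) = 16*n*(n+1)/2 = O(n^2).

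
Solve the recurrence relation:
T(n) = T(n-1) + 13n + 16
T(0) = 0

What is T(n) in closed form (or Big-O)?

Dominant term in sum is 13*sum(i, i=1..n) = 13*n*(n+1)/2 = O(n^2).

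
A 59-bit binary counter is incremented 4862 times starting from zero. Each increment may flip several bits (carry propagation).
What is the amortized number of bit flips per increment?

Bit i flips on every 2^i-th increment, so over 4862 increments bit i flips floor(4862/2^i) times. Summing over i: total flips < 2 * 4862. Amortized: < 2 = O(1) per increment.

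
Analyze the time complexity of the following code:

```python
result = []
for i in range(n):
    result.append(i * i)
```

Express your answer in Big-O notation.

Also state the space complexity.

Time complexity: O(n).
Space complexity: O(n).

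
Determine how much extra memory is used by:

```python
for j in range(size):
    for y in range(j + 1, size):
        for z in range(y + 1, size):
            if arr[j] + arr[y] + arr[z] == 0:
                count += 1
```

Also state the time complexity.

Space complexity: O(1).
Only a constant amount of auxiliary storage is used; nothing grows with n.
Time complexity: O(n^3).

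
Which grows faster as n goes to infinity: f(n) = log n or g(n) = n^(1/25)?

g(n) = n^(1/25) grows faster: any positive power of n dominates log n.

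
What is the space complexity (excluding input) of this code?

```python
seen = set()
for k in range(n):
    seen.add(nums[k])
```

Space complexity: O(n).
Auxiliary storage grows linearly with the input size n in the worst case.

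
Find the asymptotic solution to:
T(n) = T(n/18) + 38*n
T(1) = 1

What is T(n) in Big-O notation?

Geometric series: 38*n*(1 + 1/18 + 1/18^2 + ...) = O(n). T(n) = O(n).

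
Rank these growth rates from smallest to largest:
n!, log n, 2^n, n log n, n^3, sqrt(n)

Ordered by growth rate: log n < sqrt(n) < n log n < n^3 < 2^n < n!.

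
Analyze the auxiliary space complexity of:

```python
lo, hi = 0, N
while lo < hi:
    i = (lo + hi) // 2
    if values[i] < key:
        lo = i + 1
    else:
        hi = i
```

Space complexity: O(1).
Only a constant amount of auxiliary storage is used; nothing grows with n.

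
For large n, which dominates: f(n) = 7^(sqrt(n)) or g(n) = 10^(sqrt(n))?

g(n) = 10^(sqrt(n)) grows faster: ratio is (10/7)^(sqrt(n)) -> infinity since 10/7 > 1.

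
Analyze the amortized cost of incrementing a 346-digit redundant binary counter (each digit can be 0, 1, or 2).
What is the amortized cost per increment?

A redundant counter on 346 digits allows digit values 0, 1, 2. Increment adds 1 to the least significant digit and carries any 2 to a 0 plus +1 on the next digit. With potential Phi = (number of 2-digits), each increment does O(1) actual work plus a chain of carries, each of which decreases Phi by 1. Amortized O(1).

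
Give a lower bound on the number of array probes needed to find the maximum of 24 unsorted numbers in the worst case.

Adversary: any unprobed cell could hold a value larger than everything seen so far. If fewer than 24 cells are probed, the adversary places the max in an unprobed cell. So all 24 cells must be examined; together with 24-1 comparisons this is tight.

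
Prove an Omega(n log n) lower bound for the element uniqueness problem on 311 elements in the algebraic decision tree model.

In the algebraic decision tree model, element uniqueness on 311 elements is equivalent to determining which cell of an arrangement of C(311,2) = 48205 hyperplanes x_i = x_j contains the input point. Ben-Or's theorem shows this requires Omega(n log n).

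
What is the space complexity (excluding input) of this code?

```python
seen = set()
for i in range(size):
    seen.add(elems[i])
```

Space complexity: O(n).
Auxiliary storage grows linearly with the input size n in the worst case.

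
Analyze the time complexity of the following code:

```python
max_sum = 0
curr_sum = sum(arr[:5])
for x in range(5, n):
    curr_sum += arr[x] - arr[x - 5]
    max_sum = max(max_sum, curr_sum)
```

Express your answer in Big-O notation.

Time complexity: O(n).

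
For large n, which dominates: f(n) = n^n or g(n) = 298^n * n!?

g(n) = 298^n * n! grows faster: by Stirling n! ~ sqrt(2 pi n)(n/e)^n, so 298^n n! / n^n ~ (298/e)^n sqrt(2 pi n) -> infinity since 298/e > 1.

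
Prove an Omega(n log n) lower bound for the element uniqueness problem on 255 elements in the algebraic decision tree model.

In the algebraic decision tree model, element uniqueness on 255 elements is equivalent to determining which cell of an arrangement of C(255,2) = 32385 hyperplanes x_i = x_j contains the input point. Ben-Or's theorem shows this requires Omega(n log n).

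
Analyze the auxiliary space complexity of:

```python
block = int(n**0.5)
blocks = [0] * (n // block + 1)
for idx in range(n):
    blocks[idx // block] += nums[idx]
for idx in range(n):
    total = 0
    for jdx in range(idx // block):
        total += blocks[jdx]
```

Space complexity: O(sqrt(n)).
Storage scales with sqrt(n).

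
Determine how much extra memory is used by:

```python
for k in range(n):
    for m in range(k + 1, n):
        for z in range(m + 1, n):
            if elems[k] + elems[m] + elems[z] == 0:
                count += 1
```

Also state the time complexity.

Space complexity: O(1).
Only a constant amount of auxiliary storage is used; nothing grows with n.
Time complexity: O(n^3).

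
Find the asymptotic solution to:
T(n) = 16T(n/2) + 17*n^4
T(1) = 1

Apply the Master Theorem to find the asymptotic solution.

a=16, b=2, f(n)=17*n^4. log_2(16) = 4. Case 2: T(n) = O(n^4 log n).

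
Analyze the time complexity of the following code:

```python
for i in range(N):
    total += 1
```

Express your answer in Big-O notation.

Time complexity: O(n).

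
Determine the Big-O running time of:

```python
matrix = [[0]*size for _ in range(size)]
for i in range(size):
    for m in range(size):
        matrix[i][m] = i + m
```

Time complexity: O(n^2).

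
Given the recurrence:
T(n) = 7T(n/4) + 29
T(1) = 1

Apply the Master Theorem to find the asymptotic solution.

a=7, b=4, f(n)=29. log_4(7) = 1.404. Case 1 of Master Theorem: T(n) = O(n^1.404).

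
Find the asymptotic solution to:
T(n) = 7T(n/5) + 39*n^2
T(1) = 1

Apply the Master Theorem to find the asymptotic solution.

a=7, b=5, f(n)=39*n^2. log_5(7) = 1.209 < 2. Case 3: T(n) = O(n^2).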